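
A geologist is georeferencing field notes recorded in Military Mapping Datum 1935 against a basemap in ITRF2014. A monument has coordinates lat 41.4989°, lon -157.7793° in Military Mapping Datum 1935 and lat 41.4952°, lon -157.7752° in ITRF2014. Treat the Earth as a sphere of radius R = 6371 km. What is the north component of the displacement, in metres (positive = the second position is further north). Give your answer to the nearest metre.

Δφ = 41.4952° − 41.4989° = -0.0037°; Δλ = -157.7752° − -157.7793° = +0.0041°.
1° along a meridian = πR/180 = 111195 m.
ΔN = Δφ × 111195 = -411.4 m; ΔE = Δλ × 111195 × cos(41.4989°) = +0.0041 × 111195 × 0.748968 = 341.5 m.

ΔN = -411 m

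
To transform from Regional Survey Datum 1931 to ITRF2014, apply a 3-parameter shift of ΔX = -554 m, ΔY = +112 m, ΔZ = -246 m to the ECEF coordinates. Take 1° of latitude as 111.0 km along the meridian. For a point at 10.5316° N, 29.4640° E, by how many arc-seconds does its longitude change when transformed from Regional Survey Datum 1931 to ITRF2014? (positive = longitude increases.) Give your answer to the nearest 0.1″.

Δλ = 12.2″

sin φ = 0.182778, cos φ = 0.983154, sin λ = 0.491877, cos λ = 0.870665.
East component: ΔE = −sin λ·ΔX + cos λ·ΔY = −(0.491877)(-554) + (0.870665)(112) = 370.01 m.
1° of latitude spans 111000 m; at latitude φ, 1° of longitude spans that × cos φ = 109130.1 m, so Δλ = 370.01 / 109130.1 × 3600 = 12.206″.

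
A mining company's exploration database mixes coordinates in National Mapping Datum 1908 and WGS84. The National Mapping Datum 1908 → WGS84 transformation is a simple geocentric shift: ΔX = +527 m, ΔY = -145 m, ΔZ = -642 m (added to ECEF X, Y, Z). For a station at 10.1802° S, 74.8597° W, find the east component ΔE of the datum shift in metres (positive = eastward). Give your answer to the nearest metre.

The local east axis at (φ, λ) is (−sin λ, cos λ, 0), so ΔE = −sin(-74.8597°)·527 + cos(-74.8597°)·(-145) = 470.84 m.

ΔE = 471 m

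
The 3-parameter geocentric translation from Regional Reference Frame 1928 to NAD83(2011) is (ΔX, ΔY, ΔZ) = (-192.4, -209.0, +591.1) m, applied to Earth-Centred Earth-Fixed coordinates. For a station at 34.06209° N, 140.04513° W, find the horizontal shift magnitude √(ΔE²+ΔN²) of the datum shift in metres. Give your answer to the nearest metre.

The local east axis at (φ, λ) is (−sin λ, cos λ, 0), so ΔE = −sin(-140.04513°)·(-192.4) + cos(-140.04513°)·(-209.0) = 36.65 m.
The local north axis is (−sin φ cos λ, −sin φ sin λ, cos φ), giving ΔN = -82.605 − 75.173 + 489.686 = 331.91 m.
Horizontal magnitude = √(ΔE² + ΔN²) = √(36.65² + 331.91²) = 333.93 m.

334 m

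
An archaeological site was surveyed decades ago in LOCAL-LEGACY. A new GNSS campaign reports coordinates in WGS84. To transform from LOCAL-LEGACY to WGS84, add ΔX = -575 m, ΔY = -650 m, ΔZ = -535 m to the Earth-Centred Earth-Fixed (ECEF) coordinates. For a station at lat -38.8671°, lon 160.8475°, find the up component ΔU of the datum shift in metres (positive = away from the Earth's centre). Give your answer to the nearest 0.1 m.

ΔU = 592.6 m

At φ = -38.8671°, λ = 160.8475°: sin φ = -0.627516, cos φ = 0.778604, sin λ = 0.328084, cos λ = -0.944649.
ΔU = cos φ cos λ·ΔX + cos φ sin λ·ΔY + sin φ·ΔZ = (0.778604)(-0.944649)(-575) + (0.778604)(0.328084)(-650) + (-0.627516)(-535) = 592.60 m.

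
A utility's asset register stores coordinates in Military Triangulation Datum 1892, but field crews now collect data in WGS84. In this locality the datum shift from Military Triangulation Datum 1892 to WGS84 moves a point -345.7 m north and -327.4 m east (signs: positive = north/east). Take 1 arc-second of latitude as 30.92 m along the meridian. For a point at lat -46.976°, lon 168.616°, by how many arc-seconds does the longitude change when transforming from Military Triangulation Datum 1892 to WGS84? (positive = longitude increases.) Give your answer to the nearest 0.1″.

At latitude -46.976°, cos φ = 0.682305.
1″ of longitude at this latitude = 30.92 × cos φ = 21.0969 m, so Δλ = -327.4 / 21.0969 = -15.519″.

Δλ = -15.5″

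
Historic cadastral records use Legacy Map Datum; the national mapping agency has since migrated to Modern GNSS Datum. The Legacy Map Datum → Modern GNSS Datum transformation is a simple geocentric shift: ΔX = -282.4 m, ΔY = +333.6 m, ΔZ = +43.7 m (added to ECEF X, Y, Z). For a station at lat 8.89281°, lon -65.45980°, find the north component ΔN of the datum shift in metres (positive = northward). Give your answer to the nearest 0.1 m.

The local north axis is (−sin φ cos λ, −sin φ sin λ, cos φ), giving ΔN = 18.131 + 46.912 + 43.175 = 108.22 m.

ΔN = 108.2 m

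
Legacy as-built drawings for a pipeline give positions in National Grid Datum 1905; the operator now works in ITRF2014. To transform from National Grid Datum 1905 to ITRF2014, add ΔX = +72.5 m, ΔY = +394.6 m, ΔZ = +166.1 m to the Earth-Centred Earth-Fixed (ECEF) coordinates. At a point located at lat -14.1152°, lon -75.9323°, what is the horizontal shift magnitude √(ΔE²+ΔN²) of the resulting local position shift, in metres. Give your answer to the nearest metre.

At φ = -14.1152°, λ = -75.9323°: sin φ = -0.243872, cos φ = 0.969807, sin λ = -0.970009, cos λ = 0.243068.
ΔE = −sin λ·ΔX + cos λ·ΔY = −(-0.970009)·(72.5) + (0.243068)·(394.6) = 166.24 m.
ΔN = −sin φ cos λ·ΔX − sin φ sin λ·ΔY + cos φ·ΔZ = −(-0.243872)(0.243068)(72.5) − (-0.243872)(-0.970009)(394.6) + (0.969807)(166.1) = 72.04 m.
Horizontal magnitude = √(ΔE² + ΔN²) = √(166.24² + 72.04²) = 181.18 m.

181 m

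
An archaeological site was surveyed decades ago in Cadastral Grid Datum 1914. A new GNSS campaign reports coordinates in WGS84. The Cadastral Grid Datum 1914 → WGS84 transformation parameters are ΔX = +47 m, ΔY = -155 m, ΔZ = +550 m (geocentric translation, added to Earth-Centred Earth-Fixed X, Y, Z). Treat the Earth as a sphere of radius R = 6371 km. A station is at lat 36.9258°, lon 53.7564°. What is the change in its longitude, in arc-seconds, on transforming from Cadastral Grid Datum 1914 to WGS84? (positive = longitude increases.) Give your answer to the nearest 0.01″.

sin φ = 0.600780, cos φ = 0.799414, sin λ = 0.806511, cos λ = 0.591220.
East component: ΔE = −sin λ·ΔX + cos λ·ΔY = −(0.806511)(47) + (0.591220)(-155) = -129.55 m.
1° of latitude spans πR/180 = 111195 m; at latitude φ, 1° of longitude spans that × cos φ = 88890.8 m, so Δλ = -129.55 / 88890.8 × 3600 = -5.246″.

Δλ = -5.25″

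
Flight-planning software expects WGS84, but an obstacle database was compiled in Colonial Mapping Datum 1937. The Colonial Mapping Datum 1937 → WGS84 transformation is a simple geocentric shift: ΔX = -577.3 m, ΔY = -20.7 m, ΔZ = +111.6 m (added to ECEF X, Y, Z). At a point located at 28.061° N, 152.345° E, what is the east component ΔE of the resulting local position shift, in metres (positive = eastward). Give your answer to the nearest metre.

ΔE = 286 m

The local east axis at (φ, λ) is (−sin λ, cos λ, 0), so ΔE = −sin(152.345°)·(-577.3) + cos(152.345°)·(-20.7) = 286.29 m.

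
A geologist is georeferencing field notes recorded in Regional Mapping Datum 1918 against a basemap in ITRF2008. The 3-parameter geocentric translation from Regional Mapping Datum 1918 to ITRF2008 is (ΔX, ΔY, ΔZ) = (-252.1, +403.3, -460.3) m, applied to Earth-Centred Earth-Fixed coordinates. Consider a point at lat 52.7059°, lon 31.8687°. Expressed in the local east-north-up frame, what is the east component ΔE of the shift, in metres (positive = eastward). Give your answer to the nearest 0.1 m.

ΔE = 475.6 m

At φ = 52.7059°, λ = 31.8687°: sin φ = 0.795536, cos φ = 0.605906, sin λ = 0.527974, cos λ = 0.849260.
ΔE = −sin λ·ΔX + cos λ·ΔY = −(0.527974)·(-252.1) + (0.849260)·(403.3) = 475.61 m.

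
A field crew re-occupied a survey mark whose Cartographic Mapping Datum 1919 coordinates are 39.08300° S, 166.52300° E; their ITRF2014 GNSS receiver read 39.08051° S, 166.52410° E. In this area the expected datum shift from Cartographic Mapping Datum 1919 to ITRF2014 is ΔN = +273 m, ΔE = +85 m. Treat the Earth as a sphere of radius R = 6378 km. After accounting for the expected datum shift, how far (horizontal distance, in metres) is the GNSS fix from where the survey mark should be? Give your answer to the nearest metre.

11 m

Observed coordinate differences: Δφ = +0.00249°, Δλ = +0.00110°.
Converting to metres (1° lat = 111317 m, cos φ = 0.776233): observed ΔN = 277.2 m, observed ΔE = 95.0 m.
Subtracting the expected shift leaves a residual of 277.2 − (273) = 4.2 m north and 95.0 − (85) = 10.0 m east.
Residual distance = √(4.2² + 10.0²) = 10.9 m.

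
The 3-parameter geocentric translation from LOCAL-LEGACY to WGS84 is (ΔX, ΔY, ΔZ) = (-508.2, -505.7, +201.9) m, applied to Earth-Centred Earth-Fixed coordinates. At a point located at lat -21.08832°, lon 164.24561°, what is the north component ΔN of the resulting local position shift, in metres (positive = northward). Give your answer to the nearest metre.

ΔN = 315 m

At φ = -21.08832°, λ = 164.24561°: sin φ = -0.359807, cos φ = 0.933027, sin λ = 0.271514, cos λ = -0.962434.
ΔN = −sin φ cos λ·ΔX − sin φ sin λ·ΔY + cos φ·ΔZ = −(-0.359807)(-0.962434)(-508.2) − (-0.359807)(0.271514)(-505.7) + (0.933027)(201.9) = 314.96 m.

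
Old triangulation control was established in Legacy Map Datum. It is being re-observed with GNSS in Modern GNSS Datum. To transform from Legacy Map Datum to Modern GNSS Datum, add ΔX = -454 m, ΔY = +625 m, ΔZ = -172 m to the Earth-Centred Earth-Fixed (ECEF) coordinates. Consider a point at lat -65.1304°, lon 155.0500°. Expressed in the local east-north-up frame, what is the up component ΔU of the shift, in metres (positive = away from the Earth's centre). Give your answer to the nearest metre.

ΔU = 440 m

The local up (radial) axis is (cos φ cos λ, cos φ sin λ, sin φ), giving ΔU = 173.113 + 110.876 + 156.050 = 440.04 m.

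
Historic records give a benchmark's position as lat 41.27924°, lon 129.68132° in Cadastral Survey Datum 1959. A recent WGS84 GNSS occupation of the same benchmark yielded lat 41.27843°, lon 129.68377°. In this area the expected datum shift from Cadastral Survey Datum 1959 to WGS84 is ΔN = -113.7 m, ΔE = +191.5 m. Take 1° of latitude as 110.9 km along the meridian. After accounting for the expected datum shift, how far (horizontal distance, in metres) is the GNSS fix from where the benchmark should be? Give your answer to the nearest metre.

27 m

Observed coordinate differences: Δφ = -0.00081°, Δλ = +0.00245°.
Converting to metres (1° lat = 110900 m, cos φ = 0.751503): observed ΔN = -89.8 m, observed ΔE = 204.2 m.
Subtracting the expected shift leaves a residual of -89.8 − (-113.7) = 23.9 m north and 204.2 − (191.5) = 12.7 m east.
Residual distance = √(23.9² + 12.7²) = 27.0 m.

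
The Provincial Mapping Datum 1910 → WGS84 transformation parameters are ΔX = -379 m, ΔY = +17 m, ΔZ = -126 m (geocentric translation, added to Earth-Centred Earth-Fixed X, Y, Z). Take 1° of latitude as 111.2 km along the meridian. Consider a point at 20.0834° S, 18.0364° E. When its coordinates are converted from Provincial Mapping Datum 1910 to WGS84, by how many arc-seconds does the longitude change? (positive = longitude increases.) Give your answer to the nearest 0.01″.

Δλ = 4.60″

sin φ = -0.343388, cos φ = 0.939194, sin λ = 0.309621, cos λ = 0.950860.
East component: ΔE = −sin λ·ΔX + cos λ·ΔY = −(0.309621)(-379) + (0.950860)(17) = 133.51 m.
1° of latitude spans 111200 m; at latitude φ, 1° of longitude spans that × cos φ = 104438.3 m, so Δλ = 133.51 / 104438.3 × 3600 = 4.602″.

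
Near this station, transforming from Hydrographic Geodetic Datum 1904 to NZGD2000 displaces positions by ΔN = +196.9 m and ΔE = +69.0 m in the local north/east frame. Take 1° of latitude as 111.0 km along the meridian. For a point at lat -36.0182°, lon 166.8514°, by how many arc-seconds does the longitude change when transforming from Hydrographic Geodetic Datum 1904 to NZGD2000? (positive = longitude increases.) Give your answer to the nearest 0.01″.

Δλ = 2.77″

At latitude -36.0182°, cos φ = 0.808830.
1° of longitude at this latitude = 111.0 × cos φ = 89.78 km, so Δλ = 69.0 / 89780.2 = 0.0007685° = 2.767″.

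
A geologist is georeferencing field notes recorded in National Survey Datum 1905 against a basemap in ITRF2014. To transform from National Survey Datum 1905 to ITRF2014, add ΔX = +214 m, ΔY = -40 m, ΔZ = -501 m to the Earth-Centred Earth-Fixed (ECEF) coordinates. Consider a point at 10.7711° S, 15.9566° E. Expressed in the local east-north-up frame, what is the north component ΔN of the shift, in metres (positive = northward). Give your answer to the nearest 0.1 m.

At φ = -10.7711°, λ = 15.9566°: sin φ = -0.186886, cos φ = 0.982382, sin λ = 0.274909, cos λ = 0.961470.
ΔN = −sin φ cos λ·ΔX − sin φ sin λ·ΔY + cos φ·ΔZ = −(-0.186886)(0.961470)(214) − (-0.186886)(0.274909)(-40) + (0.982382)(-501) = -455.78 m.

ΔN = -455.8 m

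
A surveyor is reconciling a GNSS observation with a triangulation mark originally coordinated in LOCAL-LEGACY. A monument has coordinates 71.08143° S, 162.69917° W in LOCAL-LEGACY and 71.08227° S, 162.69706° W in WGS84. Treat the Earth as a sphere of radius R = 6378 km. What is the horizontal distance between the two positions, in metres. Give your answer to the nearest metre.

121 m

Δφ = -71.08227° − -71.08143° = -0.00084°; Δλ = -162.69706° − -162.69917° = +0.00211°.
1° along a meridian = πR/180 = 111317 m.
ΔN = Δφ × 111317 = -93.5 m; ΔE = Δλ × 111317 × cos(-71.08143°) = +0.00211 × 111317 × 0.324224 = 76.2 m.
Distance = √(ΔE² + ΔN²) = √(76.2² + (-93.5)²) = 120.6 m.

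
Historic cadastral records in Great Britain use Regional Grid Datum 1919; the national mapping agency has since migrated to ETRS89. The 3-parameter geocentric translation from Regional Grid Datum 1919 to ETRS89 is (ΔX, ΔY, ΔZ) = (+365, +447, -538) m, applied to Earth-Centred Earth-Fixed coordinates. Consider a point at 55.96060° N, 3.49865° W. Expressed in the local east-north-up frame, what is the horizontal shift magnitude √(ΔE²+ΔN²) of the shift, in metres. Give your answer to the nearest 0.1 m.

745.9 m

At φ = 55.96060°, λ = -3.49865°: sin φ = 0.828653, cos φ = 0.559763, sin λ = -0.061025, cos λ = 0.998136.
ΔE = −sin λ·ΔX + cos λ·ΔY = −(-0.061025)·(365) + (0.998136)·(447) = 468.44 m.
ΔN = −sin φ cos λ·ΔX − sin φ sin λ·ΔY + cos φ·ΔZ = −(0.828653)(0.998136)(365) − (0.828653)(-0.061025)(447) + (0.559763)(-538) = -580.44 m.
Horizontal magnitude = √(ΔE² + ΔN²) = √(468.44² + (-580.44)²) = 745.89 m.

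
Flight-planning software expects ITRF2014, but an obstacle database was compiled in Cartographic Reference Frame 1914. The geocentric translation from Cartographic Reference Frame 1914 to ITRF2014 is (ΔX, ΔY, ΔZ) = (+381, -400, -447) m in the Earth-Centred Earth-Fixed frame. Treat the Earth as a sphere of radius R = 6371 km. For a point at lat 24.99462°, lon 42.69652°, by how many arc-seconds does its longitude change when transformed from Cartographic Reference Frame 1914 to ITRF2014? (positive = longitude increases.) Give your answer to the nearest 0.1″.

sin φ = 0.422533, cos φ = 0.906347, sin λ = 0.678115, cos λ = 0.734956.
East component: ΔE = −sin λ·ΔX + cos λ·ΔY = −(0.678115)(381) + (0.734956)(-400) = -552.34 m.
1° of latitude spans πR/180 = 111195 m; at latitude φ, 1° of longitude spans that × cos φ = 100781.2 m, so Δλ = -552.34 / 100781.2 × 3600 = -19.730″.

Δλ = -19.7″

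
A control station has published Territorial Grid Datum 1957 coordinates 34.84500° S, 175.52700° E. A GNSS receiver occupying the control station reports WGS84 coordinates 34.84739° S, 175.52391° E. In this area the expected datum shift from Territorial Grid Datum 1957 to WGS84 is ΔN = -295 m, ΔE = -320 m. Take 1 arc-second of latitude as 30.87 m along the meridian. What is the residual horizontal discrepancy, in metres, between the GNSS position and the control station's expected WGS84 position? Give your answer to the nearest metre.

48 m

Observed coordinate differences: Δφ = -0.00239°, Δλ = -0.00309°.
Converting to metres (1° lat = 111132 m, cos φ = 0.820701): observed ΔN = -265.6 m, observed ΔE = -281.8 m.
Subtracting the expected shift leaves a residual of -265.6 − (-295) = 29.4 m north and -281.8 − (-320) = 38.2 m east.
Residual distance = √(29.4² + 38.2²) = 48.2 m.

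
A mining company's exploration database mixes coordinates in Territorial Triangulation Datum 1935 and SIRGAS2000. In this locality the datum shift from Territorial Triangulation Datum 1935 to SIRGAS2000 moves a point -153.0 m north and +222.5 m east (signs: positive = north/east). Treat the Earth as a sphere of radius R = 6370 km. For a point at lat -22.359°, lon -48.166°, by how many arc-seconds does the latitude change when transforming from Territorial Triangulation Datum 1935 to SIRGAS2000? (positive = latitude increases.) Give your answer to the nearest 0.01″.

On a sphere of radius R, 1 rad of latitude = R, so Δφ = ΔN / R = -153.0 / 6370000 = -2.4019e-05 rad = -4.954″.

Δφ = -4.95″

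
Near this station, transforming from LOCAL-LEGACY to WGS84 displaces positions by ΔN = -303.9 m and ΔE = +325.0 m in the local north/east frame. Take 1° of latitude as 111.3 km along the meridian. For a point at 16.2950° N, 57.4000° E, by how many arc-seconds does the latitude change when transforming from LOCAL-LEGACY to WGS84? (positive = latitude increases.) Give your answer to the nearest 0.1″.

1° of latitude = 111.3 km, so Δφ = -303.9 / 111300 = -0.0027305° = -9.830″.

Δφ = -9.8″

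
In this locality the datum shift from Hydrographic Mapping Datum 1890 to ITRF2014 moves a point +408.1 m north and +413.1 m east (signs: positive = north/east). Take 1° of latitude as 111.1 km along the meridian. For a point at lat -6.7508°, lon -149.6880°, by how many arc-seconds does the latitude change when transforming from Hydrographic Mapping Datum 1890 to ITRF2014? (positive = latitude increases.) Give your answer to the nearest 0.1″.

1° of latitude = 111.1 km, so Δφ = 408.1 / 111100 = 0.0036733° = 13.224″.

Δφ = 13.2″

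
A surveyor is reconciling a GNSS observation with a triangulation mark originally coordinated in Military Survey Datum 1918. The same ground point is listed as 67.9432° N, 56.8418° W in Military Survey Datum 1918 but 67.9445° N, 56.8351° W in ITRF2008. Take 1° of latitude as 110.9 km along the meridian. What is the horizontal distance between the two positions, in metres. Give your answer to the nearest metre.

314 m

Δφ = 67.9445° − 67.9432° = +0.0013°; Δλ = -56.8351° − -56.8418° = +0.0067°.
ΔN = Δφ × 110900 = 144.2 m; ΔE = Δλ × 110900 × cos(67.9432°) = +0.0067 × 110900 × 0.375526 = 279.0 m.
Distance = √(ΔE² + ΔN²) = √(279.0² + 144.2²) = 314.1 m.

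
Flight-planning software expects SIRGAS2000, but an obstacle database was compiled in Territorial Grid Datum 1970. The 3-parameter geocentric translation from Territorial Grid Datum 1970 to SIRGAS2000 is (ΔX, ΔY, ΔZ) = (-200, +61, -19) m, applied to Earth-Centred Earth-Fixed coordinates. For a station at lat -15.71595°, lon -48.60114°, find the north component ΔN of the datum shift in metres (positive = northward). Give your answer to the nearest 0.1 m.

ΔN = -66.5 m

At φ = -15.71595°, λ = -48.60114°: sin φ = -0.270868, cos φ = 0.962616, sin λ = -0.750124, cos λ = 0.661297.
ΔN = −sin φ cos λ·ΔX − sin φ sin λ·ΔY + cos φ·ΔZ = −(-0.270868)(0.661297)(-200) − (-0.270868)(-0.750124)(61) + (0.962616)(-19) = -66.51 m.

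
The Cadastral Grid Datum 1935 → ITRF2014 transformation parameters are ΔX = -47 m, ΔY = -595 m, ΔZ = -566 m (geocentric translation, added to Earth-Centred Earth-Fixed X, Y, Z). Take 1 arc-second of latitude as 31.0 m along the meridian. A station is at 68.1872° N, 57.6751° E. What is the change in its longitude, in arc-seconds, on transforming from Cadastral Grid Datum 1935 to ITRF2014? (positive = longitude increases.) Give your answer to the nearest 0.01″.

sin φ = 0.928403, cos φ = 0.371575, sin λ = 0.845030, cos λ = 0.534720.
East component: ΔE = −sin λ·ΔX + cos λ·ΔY = −(0.845030)(-47) + (0.534720)(-595) = -278.44 m.
1° of latitude spans 3600 × 31.00 = 111600 m; at latitude φ, 1° of longitude spans that × cos φ = 41467.8 m, so Δλ = -278.44 / 41467.8 × 3600 = -24.173″.

Δλ = -24.17″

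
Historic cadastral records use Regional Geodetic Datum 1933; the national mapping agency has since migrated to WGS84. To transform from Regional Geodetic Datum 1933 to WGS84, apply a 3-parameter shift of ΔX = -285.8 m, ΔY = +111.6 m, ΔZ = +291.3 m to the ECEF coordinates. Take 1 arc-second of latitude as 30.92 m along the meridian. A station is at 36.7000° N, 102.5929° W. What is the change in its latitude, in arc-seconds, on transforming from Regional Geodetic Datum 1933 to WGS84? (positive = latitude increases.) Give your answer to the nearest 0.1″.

sin φ = 0.597625, cos φ = 0.801776, sin λ = -0.975944, cos λ = -0.218022.
North component: ΔN = −sin φ cos λ·ΔX − sin φ sin λ·ΔY + cos φ·ΔZ = −(0.597625)(-0.218022)(-285.8) − (0.597625)(-0.975944)(111.6) + (0.801776)(291.3) = 261.41 m.
1° of latitude spans 3600 × 30.92 = 111312 m, so Δφ = 261.41 / 111312 × 3600 = 8.454″.

Δφ = 8.5″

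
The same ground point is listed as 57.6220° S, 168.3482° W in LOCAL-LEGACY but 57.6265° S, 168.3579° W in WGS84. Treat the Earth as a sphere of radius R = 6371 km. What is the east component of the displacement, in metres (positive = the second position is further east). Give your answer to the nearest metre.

ΔE = -578 m

Δφ = -57.6265° − -57.6220° = -0.0045°; Δλ = -168.3579° − -168.3482° = -0.0097°.
1° along a meridian = πR/180 = 111195 m.
ΔN = Δφ × 111195 = -500.4 m; ΔE = Δλ × 111195 × cos(-57.6220°) = -0.0097 × 111195 × 0.535503 = -577.6 m.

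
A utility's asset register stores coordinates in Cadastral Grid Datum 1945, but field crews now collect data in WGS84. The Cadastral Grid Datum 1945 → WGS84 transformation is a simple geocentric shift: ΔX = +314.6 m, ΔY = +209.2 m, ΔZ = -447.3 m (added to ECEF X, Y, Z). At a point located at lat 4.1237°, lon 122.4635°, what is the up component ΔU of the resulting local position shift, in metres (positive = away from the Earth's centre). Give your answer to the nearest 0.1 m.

ΔU = -24.5 m

At φ = 4.1237°, λ = 122.4635°: sin φ = 0.071910, cos φ = 0.997411, sin λ = 0.843734, cos λ = -0.536762.
ΔU = cos φ cos λ·ΔX + cos φ sin λ·ΔY + sin φ·ΔZ = (0.997411)(-0.536762)(314.6) + (0.997411)(0.843734)(209.2) + (0.071910)(-447.3) = -24.54 m.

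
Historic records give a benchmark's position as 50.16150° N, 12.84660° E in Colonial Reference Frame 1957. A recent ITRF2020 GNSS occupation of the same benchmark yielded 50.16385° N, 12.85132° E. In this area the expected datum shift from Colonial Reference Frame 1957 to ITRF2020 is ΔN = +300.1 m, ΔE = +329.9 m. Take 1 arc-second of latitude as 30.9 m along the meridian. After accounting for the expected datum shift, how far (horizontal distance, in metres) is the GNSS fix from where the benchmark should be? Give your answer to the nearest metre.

Observed coordinate differences: Δφ = +0.00235°, Δλ = +0.00472°.
Converting to metres (1° lat = 111240 m, cos φ = 0.640626): observed ΔN = 261.4 m, observed ΔE = 336.4 m.
Subtracting the expected shift leaves a residual of 261.4 − (300.1) = -38.7 m north and 336.4 − (329.9) = 6.5 m east.
Residual distance = √((-38.7)² + 6.5²) = 39.2 m.

39 m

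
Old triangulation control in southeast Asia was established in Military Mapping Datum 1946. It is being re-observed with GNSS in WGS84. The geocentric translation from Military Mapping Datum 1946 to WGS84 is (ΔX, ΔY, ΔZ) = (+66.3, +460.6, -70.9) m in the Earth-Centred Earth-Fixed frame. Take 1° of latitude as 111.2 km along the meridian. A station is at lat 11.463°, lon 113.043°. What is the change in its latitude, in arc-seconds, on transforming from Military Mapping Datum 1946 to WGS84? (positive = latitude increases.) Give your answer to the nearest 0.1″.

sin φ = 0.198735, cos φ = 0.980053, sin λ = 0.920211, cos λ = -0.391422.
North component: ΔN = −sin φ cos λ·ΔX − sin φ sin λ·ΔY + cos φ·ΔZ = −(0.198735)(-0.391422)(66.3) − (0.198735)(0.920211)(460.6) + (0.980053)(-70.9) = -148.56 m.
1° of latitude spans 111200 m, so Δφ = -148.56 / 111200 × 3600 = -4.810″.

Δφ = -4.8″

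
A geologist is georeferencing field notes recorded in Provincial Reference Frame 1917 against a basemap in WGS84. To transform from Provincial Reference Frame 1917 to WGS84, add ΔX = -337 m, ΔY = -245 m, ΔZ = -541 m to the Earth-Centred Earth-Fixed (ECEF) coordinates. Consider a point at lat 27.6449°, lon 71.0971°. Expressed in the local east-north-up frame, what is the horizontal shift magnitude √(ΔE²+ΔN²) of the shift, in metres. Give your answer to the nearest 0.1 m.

At φ = 27.6449°, λ = 71.0971°: sin φ = 0.463990, cos φ = 0.885840, sin λ = 0.946069, cos λ = 0.323965.
ΔE = −sin λ·ΔX + cos λ·ΔY = −(0.946069)·(-337) + (0.323965)·(-245) = 239.45 m.
ΔN = −sin φ cos λ·ΔX − sin φ sin λ·ΔY + cos φ·ΔZ = −(0.463990)(0.323965)(-337) − (0.463990)(0.946069)(-245) + (0.885840)(-541) = -321.04 m.
Horizontal magnitude = √(ΔE² + ΔN²) = √(239.45² + (-321.04)²) = 400.50 m.

400.5 m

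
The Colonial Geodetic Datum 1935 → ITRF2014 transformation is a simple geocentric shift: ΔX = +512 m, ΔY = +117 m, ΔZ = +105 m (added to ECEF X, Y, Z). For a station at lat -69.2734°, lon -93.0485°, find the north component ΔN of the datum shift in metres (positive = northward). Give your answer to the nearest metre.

ΔN = -98 m

At φ = -69.2734°, λ = -93.0485°: sin φ = -0.935280, cos φ = 0.353909, sin λ = -0.998585, cos λ = -0.053181.
ΔN = −sin φ cos λ·ΔX − sin φ sin λ·ΔY + cos φ·ΔZ = −(-0.935280)(-0.053181)(512) − (-0.935280)(-0.998585)(117) + (0.353909)(105) = -97.58 m.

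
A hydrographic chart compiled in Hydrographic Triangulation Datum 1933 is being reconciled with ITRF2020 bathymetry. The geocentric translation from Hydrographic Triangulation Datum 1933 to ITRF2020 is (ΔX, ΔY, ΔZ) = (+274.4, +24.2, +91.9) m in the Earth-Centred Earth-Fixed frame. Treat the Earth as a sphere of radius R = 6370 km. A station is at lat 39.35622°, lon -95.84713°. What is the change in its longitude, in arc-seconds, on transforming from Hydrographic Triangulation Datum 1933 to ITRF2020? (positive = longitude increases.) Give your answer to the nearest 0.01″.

Δλ = 11.33″

sin φ = 0.634140, cos φ = 0.773218, sin λ = -0.994797, cos λ = -0.101875.
East component: ΔE = −sin λ·ΔX + cos λ·ΔY = −(-0.994797)(274.4) + (-0.101875)(24.2) = 270.51 m.
1° of latitude spans πR/180 = 111177 m; at latitude φ, 1° of longitude spans that × cos φ = 85964.5 m, so Δλ = 270.51 / 85964.5 × 3600 = 11.328″.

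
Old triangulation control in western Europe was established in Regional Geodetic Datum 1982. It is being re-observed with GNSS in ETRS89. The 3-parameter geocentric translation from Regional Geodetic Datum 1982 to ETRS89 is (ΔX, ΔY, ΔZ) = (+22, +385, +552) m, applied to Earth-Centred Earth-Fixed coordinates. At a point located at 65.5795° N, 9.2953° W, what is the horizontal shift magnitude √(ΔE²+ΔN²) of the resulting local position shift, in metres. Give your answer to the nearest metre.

466 m

The local east axis at (φ, λ) is (−sin λ, cos λ, 0), so ΔE = −sin(-9.2953°)·22 + cos(-9.2953°)·385 = 383.50 m.
The local north axis is (−sin φ cos λ, −sin φ sin λ, cos φ), giving ΔN = -19.769 + 56.623 + 228.213 = 265.07 m.
Horizontal magnitude = √(ΔE² + ΔN²) = √(383.50² + 265.07²) = 466.19 m.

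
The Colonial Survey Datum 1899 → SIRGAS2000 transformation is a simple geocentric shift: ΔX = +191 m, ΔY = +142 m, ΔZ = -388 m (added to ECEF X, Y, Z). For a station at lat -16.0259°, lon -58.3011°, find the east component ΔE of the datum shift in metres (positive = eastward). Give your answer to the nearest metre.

ΔE = 237 m

The local east axis at (φ, λ) is (−sin λ, cos λ, 0), so ΔE = −sin(-58.3011°)·191 + cos(-58.3011°)·142 = 237.12 m.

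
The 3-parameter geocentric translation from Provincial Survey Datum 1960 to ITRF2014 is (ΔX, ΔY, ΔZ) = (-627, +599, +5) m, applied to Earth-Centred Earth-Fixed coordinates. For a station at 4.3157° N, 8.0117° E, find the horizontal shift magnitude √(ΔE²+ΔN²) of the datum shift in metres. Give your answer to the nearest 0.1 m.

At φ = 4.3157°, λ = 8.0117°: sin φ = 0.075252, cos φ = 0.997165, sin λ = 0.139375, cos λ = 0.990240.
ΔE = −sin λ·ΔX + cos λ·ΔY = −(0.139375)·(-627) + (0.990240)·(599) = 680.54 m.
ΔN = −sin φ cos λ·ΔX − sin φ sin λ·ΔY + cos φ·ΔZ = −(0.075252)(0.990240)(-627) − (0.075252)(0.139375)(599) + (0.997165)(5) = 45.43 m.
Horizontal magnitude = √(ΔE² + ΔN²) = √(680.54² + 45.43²) = 682.06 m.

682.1 m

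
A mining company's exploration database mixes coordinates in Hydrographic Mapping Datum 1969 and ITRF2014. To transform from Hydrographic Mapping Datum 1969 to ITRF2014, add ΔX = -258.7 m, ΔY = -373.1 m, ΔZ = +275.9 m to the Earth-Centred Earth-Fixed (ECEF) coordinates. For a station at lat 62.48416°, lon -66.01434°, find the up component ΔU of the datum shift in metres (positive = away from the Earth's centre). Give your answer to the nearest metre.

The local up (radial) axis is (cos φ cos λ, cos φ sin λ, sin φ), giving ΔU = -48.585 + 157.485 + 244.691 = 353.59 m.

ΔU = 354 m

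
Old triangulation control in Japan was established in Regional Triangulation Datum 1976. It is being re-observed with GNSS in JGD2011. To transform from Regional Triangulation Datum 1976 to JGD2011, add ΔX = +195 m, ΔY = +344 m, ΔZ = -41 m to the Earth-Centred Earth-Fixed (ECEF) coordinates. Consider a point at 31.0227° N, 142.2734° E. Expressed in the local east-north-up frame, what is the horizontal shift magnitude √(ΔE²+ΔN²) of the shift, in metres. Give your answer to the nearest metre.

397 m

At φ = 31.0227°, λ = 142.2734°: sin φ = 0.515378, cos φ = 0.856963, sin λ = 0.611894, cos λ = -0.790940.
ΔE = −sin λ·ΔX + cos λ·ΔY = −(0.611894)·(195) + (-0.790940)·(344) = -391.40 m.
ΔN = −sin φ cos λ·ΔX − sin φ sin λ·ΔY + cos φ·ΔZ = −(0.515378)(-0.790940)(195) − (0.515378)(0.611894)(344) + (0.856963)(-41) = -64.13 m.
Horizontal magnitude = √(ΔE² + ΔN²) = √((-391.40)² + (-64.13)²) = 396.62 m.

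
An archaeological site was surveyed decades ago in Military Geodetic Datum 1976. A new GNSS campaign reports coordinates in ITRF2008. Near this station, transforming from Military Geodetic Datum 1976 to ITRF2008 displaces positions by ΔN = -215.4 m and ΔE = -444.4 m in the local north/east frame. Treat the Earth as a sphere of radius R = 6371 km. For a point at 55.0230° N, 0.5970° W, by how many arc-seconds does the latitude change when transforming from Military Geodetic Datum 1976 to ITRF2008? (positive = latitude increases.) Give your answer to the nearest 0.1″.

Δφ = -7.0″

On a sphere of radius R, 1 rad of latitude = R, so Δφ = ΔN / R = -215.4 / 6371000 = -3.3809e-05 rad = -6.974″.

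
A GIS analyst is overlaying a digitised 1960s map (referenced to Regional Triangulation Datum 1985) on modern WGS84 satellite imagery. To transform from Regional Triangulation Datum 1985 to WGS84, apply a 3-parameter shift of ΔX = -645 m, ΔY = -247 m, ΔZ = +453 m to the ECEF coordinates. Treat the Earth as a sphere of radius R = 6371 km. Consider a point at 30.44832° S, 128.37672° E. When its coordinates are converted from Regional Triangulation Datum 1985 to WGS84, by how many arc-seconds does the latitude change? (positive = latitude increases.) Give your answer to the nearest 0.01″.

Δφ = 16.04″

sin φ = -0.506761, cos φ = 0.862087, sin λ = 0.783946, cos λ = -0.620829.
North component: ΔN = −sin φ cos λ·ΔX − sin φ sin λ·ΔY + cos φ·ΔZ = −(-0.506761)(-0.620829)(-645) − (-0.506761)(0.783946)(-247) + (0.862087)(453) = 495.32 m.
1° of latitude spans πR/180 = 111195 m, so Δφ = 495.32 / 111195 × 3600 = 16.036″.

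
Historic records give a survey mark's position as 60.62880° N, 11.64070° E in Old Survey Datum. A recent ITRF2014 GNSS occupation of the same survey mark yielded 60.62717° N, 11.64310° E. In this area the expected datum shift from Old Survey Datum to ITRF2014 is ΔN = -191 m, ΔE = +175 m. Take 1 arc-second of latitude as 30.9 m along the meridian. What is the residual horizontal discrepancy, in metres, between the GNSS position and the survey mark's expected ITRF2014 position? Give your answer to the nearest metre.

45 m

Observed coordinate differences: Δφ = -0.00163°, Δλ = +0.00240°.
Converting to metres (1° lat = 111240 m, cos φ = 0.490466): observed ΔN = -181.3 m, observed ΔE = 130.9 m.
Subtracting the expected shift leaves a residual of -181.3 − (-191) = 9.7 m north and 130.9 − (175) = -44.1 m east.
Residual distance = √(9.7² + (-44.1)²) = 45.1 m.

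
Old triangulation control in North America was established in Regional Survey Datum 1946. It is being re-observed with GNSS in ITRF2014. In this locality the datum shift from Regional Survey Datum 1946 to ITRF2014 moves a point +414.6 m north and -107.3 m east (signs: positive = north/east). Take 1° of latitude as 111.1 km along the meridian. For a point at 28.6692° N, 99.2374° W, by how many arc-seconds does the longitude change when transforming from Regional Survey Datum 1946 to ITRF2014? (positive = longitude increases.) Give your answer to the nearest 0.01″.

Δλ = -3.96″

At latitude 28.6692°, cos φ = 0.877404.
1° of longitude at this latitude = 111.1 × cos φ = 97.48 km, so Δλ = -107.3 / 97479.6 = -0.0011007° = -3.963″.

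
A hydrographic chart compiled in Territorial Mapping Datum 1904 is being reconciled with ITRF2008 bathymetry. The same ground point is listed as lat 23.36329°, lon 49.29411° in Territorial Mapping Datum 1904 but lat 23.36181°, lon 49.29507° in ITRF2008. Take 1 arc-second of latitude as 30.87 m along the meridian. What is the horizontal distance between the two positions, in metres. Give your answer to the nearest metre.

Δφ = 23.36181° − 23.36329° = -0.00148°; Δλ = 49.29507° − 49.29411° = +0.00096°.
1° of latitude = 3600 × 30.87 = 111132 m.
ΔN = Δφ × 111132 = -164.5 m; ΔE = Δλ × 111132 × cos(23.36329°) = +0.00096 × 111132 × 0.918009 = 97.9 m.
Distance = √(ΔE² + ΔN²) = √(97.9² + (-164.5)²) = 191.4 m.

191 m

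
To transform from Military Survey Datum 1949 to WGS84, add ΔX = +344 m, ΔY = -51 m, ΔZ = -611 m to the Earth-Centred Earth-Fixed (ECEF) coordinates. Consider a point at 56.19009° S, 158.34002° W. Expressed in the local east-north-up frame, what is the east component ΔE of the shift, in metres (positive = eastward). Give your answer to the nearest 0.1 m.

At φ = -56.19009°, λ = -158.34002°: sin φ = -0.830888, cos φ = 0.556439, sin λ = -0.369098, cos λ = -0.929391.
ΔE = −sin λ·ΔX + cos λ·ΔY = −(-0.369098)·(344) + (-0.929391)·(-51) = 174.37 m.

ΔE = 174.4 m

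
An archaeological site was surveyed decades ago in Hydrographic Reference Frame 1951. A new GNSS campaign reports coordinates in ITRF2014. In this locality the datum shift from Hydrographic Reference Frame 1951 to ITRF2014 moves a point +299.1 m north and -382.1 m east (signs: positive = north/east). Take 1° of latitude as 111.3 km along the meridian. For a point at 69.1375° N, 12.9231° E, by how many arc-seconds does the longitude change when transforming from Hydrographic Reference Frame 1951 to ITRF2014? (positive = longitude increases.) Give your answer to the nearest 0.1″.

Δλ = -34.7″

At latitude 69.1375°, cos φ = 0.356126.
1° of longitude at this latitude = 111.3 × cos φ = 39.64 km, so Δλ = -382.1 / 39636.9 = -0.0096400° = -34.704″.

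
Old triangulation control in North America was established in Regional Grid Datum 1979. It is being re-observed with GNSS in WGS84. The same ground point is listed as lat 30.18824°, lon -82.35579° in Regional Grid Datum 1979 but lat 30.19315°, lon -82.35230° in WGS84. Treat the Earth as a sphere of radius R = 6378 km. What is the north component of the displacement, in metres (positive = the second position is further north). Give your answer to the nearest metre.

ΔN = 547 m

Δφ = 30.19315° − 30.18824° = +0.00491°; Δλ = -82.35230° − -82.35579° = +0.00349°.
1° along a meridian = πR/180 = 111317 m.
ΔN = Δφ × 111317 = 546.6 m; ΔE = Δλ × 111317 × cos(30.18824°) = +0.00349 × 111317 × 0.864378 = 335.8 m.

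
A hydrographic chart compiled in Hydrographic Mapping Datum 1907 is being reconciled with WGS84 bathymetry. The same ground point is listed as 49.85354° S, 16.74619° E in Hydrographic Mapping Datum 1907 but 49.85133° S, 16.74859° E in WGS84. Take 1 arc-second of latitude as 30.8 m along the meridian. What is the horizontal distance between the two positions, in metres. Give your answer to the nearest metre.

299 m

Δφ = -49.85133° − -49.85354° = +0.00221°; Δλ = 16.74859° − 16.74619° = +0.00240°.
1° of latitude = 3600 × 30.80 = 110880 m.
ΔN = Δφ × 110880 = 245.0 m; ΔE = Δλ × 110880 × cos(-49.85354°) = +0.00240 × 110880 × 0.644744 = 171.6 m.
Distance = √(ΔE² + ΔN²) = √(171.6² + 245.0²) = 299.1 m.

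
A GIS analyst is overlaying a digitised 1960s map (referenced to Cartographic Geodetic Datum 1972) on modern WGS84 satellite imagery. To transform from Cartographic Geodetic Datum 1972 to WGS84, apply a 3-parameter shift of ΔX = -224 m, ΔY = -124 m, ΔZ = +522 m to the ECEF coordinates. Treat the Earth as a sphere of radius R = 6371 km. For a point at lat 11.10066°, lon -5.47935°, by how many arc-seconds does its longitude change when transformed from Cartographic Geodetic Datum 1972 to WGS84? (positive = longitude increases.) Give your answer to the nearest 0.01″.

Δλ = -4.78″

sin φ = 0.192533, cos φ = 0.981290, sin λ = -0.095487, cos λ = 0.995431.
East component: ΔE = −sin λ·ΔX + cos λ·ΔY = −(-0.095487)(-224) + (0.995431)(-124) = -144.82 m.
1° of latitude spans πR/180 = 111195 m; at latitude φ, 1° of longitude spans that × cos φ = 109114.5 m, so Δλ = -144.82 / 109114.5 × 3600 = -4.778″.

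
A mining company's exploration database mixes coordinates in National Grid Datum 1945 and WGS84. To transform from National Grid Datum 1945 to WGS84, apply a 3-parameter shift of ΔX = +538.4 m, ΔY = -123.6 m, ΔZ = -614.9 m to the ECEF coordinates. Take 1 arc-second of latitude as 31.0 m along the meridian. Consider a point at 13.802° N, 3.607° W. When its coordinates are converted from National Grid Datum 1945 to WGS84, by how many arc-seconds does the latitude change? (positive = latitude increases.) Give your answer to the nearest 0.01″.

Δφ = -23.46″

sin φ = 0.238567, cos φ = 0.971126, sin λ = -0.062912, cos λ = 0.998019.
North component: ΔN = −sin φ cos λ·ΔX − sin φ sin λ·ΔY + cos φ·ΔZ = −(0.238567)(0.998019)(538.4) − (0.238567)(-0.062912)(-123.6) + (0.971126)(-614.9) = -727.19 m.
1° of latitude spans 3600 × 31.00 = 111600 m, so Δφ = -727.19 / 111600 × 3600 = -23.458″.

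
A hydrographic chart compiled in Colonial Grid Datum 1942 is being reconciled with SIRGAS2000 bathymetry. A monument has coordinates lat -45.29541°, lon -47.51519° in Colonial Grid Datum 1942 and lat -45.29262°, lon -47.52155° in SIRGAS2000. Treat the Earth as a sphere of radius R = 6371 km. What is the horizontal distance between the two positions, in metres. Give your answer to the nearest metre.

586 m

Δφ = -45.29262° − -45.29541° = +0.00279°; Δλ = -47.52155° − -47.51519° = -0.00636°.
1° along a meridian = πR/180 = 111195 m.
ΔN = Δφ × 111195 = 310.2 m; ΔE = Δλ × 111195 × cos(-45.29541°) = -0.00636 × 111195 × 0.703452 = -497.5 m.
Distance = √(ΔE² + ΔN²) = √((-497.5)² + 310.2²) = 586.3 m.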